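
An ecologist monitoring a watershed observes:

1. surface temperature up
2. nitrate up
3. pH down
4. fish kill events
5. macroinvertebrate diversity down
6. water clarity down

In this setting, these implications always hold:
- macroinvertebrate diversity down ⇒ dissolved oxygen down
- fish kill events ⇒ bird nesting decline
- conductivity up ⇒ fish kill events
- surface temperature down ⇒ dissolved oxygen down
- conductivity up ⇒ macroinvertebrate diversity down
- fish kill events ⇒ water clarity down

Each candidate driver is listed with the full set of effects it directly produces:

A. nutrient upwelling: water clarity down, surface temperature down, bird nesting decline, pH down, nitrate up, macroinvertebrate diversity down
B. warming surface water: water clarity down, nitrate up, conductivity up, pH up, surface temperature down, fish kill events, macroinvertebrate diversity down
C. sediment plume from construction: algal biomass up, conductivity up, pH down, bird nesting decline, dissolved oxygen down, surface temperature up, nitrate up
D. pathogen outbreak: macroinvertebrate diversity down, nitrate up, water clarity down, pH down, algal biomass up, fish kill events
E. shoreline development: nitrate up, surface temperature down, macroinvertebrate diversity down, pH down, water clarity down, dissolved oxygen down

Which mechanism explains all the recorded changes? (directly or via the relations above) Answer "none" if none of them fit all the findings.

C

Per-candidate check:
(A) nutrient upwelling — surface temperature up ✗; nitrate up ✓; pH down ✓; fish kill events ✗; macroinvertebrate diversity down ✓; water clarity down ✓
(B) warming surface water — surface temperature up ✗; nitrate up ✓; pH down ✗; fish kill events ✓; macroinvertebrate diversity down ✓; water clarity down ✓
(C) sediment plume from construction — surface temperature up ✓; nitrate up ✓; pH down ✓; fish kill events ✓ (through conductivity up → fish kill events); macroinvertebrate diversity down ✓ (through conductivity up → macroinvertebrate diversity down); water clarity down ✓ (through conductivity up → fish kill events → water clarity down)
(D) pathogen outbreak — surface temperature up ✗; nitrate up ✓; pH down ✓; fish kill events ✓; macroinvertebrate diversity down ✓; water clarity down ✓
(E) shoreline development — surface temperature up ✗; nitrate up ✓; pH down ✓; fish kill events ✗; macroinvertebrate diversity down ✓; water clarity down ✓
Only (C) is consistent with every observation.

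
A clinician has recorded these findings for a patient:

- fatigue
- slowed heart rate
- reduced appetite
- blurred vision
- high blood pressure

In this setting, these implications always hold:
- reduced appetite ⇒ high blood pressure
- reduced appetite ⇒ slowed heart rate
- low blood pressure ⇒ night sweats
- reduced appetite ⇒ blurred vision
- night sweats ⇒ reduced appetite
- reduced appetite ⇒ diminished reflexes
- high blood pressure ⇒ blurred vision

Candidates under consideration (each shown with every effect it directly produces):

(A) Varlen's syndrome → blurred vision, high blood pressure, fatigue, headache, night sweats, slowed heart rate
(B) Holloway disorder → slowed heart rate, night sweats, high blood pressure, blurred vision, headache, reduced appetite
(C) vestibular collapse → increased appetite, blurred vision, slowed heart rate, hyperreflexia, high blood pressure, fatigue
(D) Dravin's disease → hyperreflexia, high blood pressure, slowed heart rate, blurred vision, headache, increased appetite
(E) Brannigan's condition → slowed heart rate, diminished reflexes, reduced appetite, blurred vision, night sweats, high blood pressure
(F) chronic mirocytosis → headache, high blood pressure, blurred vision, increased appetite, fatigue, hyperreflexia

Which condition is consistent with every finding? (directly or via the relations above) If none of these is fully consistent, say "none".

A

Per-candidate check:
(A) Varlen's syndrome — accounts for every observation (reduced appetite via night sweats → reduced appetite)
(B) Holloway disorder — does not account for fatigue
(C) vestibular collapse — fatigue +; slowed heart rate +; reduced appetite -; blurred vision +; high blood pressure +
(D) Dravin's disease — fails on fatigue, reduced appetite (predicts increased appetite, not reduced appetite)
(E) Brannigan's condition — does not account for fatigue
(F) chronic mirocytosis — fatigue +; slowed heart rate -; reduced appetite -; blurred vision +; high blood pressure +
(A) is the only candidate with no mismatches.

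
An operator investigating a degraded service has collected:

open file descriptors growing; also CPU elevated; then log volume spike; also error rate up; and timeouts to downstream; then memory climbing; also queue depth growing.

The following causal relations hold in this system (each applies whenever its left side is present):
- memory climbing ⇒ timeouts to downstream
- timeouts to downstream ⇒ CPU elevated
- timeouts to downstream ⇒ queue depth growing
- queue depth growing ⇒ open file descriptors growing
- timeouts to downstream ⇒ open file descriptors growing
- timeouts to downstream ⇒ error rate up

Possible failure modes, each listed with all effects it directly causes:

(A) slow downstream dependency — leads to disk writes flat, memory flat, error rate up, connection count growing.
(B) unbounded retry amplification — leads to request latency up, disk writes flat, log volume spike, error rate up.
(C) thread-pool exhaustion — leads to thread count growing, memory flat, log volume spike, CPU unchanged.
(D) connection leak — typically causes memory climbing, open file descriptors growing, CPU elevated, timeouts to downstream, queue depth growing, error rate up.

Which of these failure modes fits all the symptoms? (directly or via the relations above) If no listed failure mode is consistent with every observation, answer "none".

Testing each hypothesis:
(A) slow downstream dependency — fails on open file descriptors growing, CPU elevated, log volume spike, timeouts to downstream, memory climbing, queue depth growing (predicts memory flat, not memory climbing)
(B) unbounded retry amplification — does not account for open file descriptors growing, CPU elevated, timeouts to downstream, memory climbing, queue depth growing
(C) thread-pool exhaustion — open file descriptors growing NO; CPU elevated NO; log volume spike yes; error rate up NO; timeouts to downstream NO; memory climbing NO; queue depth growing NO
(D) connection leak — does not account for log volume spike
No candidate is consistent with all observations.

none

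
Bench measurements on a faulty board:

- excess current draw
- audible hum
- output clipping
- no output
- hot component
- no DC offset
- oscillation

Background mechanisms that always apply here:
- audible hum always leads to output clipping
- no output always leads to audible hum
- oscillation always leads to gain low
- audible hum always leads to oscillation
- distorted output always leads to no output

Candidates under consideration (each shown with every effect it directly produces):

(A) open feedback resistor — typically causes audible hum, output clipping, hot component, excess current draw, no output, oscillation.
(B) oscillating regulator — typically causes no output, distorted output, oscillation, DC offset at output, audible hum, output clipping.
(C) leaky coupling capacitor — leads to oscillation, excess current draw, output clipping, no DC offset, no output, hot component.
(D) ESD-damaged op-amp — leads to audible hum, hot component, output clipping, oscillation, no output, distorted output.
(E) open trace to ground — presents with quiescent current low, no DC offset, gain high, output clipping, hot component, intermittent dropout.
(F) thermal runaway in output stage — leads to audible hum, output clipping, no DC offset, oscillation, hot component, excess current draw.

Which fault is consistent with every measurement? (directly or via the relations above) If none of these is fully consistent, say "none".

Checking each candidate against the observations:
(A) open feedback resistor — excess current draw yes; audible hum yes; output clipping yes; no output yes; hot component yes; no DC offset NO; oscillation yes
(B) oscillating regulator — fails on excess current draw, hot component, no DC offset (predicts DC offset at output, not no DC offset)
(C) leaky coupling capacitor — accounts for every observation (audible hum through no output → audible hum)
(D) ESD-damaged op-amp — excess current draw NO; audible hum yes; output clipping yes; no output yes; hot component yes; no DC offset NO; oscillation yes
(E) open trace to ground — excess current draw NO; audible hum NO; output clipping yes; no output NO; hot component yes; no DC offset yes; oscillation NO
(F) thermal runaway in output stage — excess current draw yes; audible hum yes; output clipping yes; no output NO; hot component yes; no DC offset yes; oscillation yes
Only (C) is consistent with every observation.

C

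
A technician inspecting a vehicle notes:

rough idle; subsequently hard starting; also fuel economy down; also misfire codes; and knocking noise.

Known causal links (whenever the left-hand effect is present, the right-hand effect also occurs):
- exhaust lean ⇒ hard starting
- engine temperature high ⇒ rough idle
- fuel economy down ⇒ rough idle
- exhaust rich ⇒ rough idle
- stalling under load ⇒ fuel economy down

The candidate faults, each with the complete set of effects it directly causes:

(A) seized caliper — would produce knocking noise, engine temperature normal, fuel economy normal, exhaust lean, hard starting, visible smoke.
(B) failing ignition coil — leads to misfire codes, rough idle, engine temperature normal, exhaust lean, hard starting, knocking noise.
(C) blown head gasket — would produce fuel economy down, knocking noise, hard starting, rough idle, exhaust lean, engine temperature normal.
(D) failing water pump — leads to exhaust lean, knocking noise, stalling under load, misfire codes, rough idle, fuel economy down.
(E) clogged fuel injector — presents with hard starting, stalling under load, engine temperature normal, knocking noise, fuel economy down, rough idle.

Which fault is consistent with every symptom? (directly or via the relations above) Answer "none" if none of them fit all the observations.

D

Checking each candidate against the observations:
(A) seized caliper — fails on rough idle, fuel economy down, misfire codes (predicts fuel economy normal, not fuel economy down)
(B) failing ignition coil — does not account for fuel economy down
(C) blown head gasket — rough idle ✓; hard starting ✓; fuel economy down ✓; misfire codes ✗; knocking noise ✓
(D) failing water pump — rough idle ✓; hard starting ✓ (by exhaust lean → hard starting); fuel economy down ✓; misfire codes ✓; knocking noise ✓
(E) clogged fuel injector — rough idle ✓; hard starting ✓; fuel economy down ✓; misfire codes ✗; knocking noise ✓
Only (D) is consistent with every observation.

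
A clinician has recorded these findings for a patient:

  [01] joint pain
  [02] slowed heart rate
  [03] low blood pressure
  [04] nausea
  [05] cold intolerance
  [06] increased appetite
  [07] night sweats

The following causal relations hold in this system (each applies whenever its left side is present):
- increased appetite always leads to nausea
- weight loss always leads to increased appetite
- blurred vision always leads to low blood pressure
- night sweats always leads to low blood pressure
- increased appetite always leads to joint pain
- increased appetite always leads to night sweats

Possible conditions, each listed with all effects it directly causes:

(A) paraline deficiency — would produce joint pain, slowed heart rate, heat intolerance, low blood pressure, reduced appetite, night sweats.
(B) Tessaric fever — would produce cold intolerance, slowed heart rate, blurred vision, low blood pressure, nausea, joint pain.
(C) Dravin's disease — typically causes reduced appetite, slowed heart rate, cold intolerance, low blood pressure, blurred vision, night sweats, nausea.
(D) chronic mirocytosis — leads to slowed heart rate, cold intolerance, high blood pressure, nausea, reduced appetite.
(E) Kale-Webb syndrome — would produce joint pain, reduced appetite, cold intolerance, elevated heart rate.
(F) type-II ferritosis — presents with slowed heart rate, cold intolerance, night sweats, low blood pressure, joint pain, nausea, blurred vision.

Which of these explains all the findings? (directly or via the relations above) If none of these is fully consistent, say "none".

none

Per-candidate check:
(A) paraline deficiency — joint pain match; slowed heart rate match; low blood pressure match; nausea miss; cold intolerance miss; increased appetite miss; night sweats match
(B) Tessaric fever — does not account for increased appetite, night sweats
(C) Dravin's disease — joint pain miss; slowed heart rate match; low blood pressure match; nausea match; cold intolerance match; increased appetite miss; night sweats match
(D) chronic mirocytosis — joint pain miss; slowed heart rate match; low blood pressure miss; nausea match; cold intolerance match; increased appetite miss; night sweats miss
(E) Kale-Webb syndrome — joint pain match; slowed heart rate miss; low blood pressure miss; nausea miss; cold intolerance match; increased appetite miss; night sweats miss
(F) type-II ferritosis — joint pain match; slowed heart rate match; low blood pressure match; nausea match; cold intolerance match; increased appetite miss; night sweats match
No candidate is consistent with all observations.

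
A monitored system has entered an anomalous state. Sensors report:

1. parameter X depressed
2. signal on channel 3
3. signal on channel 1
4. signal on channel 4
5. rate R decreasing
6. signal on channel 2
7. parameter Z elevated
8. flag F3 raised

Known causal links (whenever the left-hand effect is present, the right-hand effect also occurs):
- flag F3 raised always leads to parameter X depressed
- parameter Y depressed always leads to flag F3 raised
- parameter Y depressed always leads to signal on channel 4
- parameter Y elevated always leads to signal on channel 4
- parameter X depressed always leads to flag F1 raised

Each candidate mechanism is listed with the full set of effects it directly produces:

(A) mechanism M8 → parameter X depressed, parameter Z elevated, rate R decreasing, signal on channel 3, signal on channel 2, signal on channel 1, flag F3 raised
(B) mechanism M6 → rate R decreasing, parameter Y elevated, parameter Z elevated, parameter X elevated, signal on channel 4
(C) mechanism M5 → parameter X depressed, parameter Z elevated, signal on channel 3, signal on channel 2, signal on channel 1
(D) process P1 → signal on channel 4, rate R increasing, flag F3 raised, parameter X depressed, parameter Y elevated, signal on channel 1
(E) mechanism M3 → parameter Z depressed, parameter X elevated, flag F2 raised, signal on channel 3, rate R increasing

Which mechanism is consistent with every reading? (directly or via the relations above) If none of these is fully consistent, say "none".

none

Testing each hypothesis:
(A) mechanism M8 — parameter X depressed match; signal on channel 3 match; signal on channel 1 match; signal on channel 4 miss; rate R decreasing match; signal on channel 2 match; parameter Z elevated match; flag F3 raised match
(B) mechanism M6 — parameter X depressed miss; signal on channel 3 miss; signal on channel 1 miss; signal on channel 4 match; rate R decreasing match; signal on channel 2 miss; parameter Z elevated match; flag F3 raised miss
(C) mechanism M5 — parameter X depressed match; signal on channel 3 match; signal on channel 1 match; signal on channel 4 miss; rate R decreasing miss; signal on channel 2 match; parameter Z elevated match; flag F3 raised miss
(D) process P1 — parameter X depressed match; signal on channel 3 miss; signal on channel 1 match; signal on channel 4 match; rate R decreasing miss; signal on channel 2 miss; parameter Z elevated miss; flag F3 raised match
(E) mechanism M3 — parameter X depressed miss; signal on channel 3 match; signal on channel 1 miss; signal on channel 4 miss; rate R decreasing miss; signal on channel 2 miss; parameter Z elevated miss; flag F3 raised miss
Every candidate fails on at least one observation.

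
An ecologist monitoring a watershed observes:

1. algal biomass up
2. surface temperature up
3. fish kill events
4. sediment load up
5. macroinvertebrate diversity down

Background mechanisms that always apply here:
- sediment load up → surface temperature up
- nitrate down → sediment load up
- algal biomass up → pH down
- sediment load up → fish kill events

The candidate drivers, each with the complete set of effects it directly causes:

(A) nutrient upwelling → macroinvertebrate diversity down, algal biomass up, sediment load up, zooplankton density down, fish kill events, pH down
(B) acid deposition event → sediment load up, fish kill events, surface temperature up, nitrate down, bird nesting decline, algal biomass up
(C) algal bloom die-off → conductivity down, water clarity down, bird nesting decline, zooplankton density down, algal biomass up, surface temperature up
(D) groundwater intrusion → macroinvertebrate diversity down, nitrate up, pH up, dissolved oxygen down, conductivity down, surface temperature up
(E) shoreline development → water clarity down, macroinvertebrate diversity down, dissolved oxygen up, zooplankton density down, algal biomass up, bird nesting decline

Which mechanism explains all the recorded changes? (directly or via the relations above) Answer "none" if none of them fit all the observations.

A

Per-candidate check:
(A) nutrient upwelling — algal biomass up +; surface temperature up + (by sediment load up → surface temperature up); fish kill events +; sediment load up +; macroinvertebrate diversity down +
(B) acid deposition event — does not account for macroinvertebrate diversity down
(C) algal bloom die-off — does not account for fish kill events, sediment load up, macroinvertebrate diversity down
(D) groundwater intrusion — algal biomass up -; surface temperature up +; fish kill events -; sediment load up -; macroinvertebrate diversity down +
(E) shoreline development — algal biomass up +; surface temperature up -; fish kill events -; sediment load up -; macroinvertebrate diversity down +
(A) is the only candidate with no mismatches.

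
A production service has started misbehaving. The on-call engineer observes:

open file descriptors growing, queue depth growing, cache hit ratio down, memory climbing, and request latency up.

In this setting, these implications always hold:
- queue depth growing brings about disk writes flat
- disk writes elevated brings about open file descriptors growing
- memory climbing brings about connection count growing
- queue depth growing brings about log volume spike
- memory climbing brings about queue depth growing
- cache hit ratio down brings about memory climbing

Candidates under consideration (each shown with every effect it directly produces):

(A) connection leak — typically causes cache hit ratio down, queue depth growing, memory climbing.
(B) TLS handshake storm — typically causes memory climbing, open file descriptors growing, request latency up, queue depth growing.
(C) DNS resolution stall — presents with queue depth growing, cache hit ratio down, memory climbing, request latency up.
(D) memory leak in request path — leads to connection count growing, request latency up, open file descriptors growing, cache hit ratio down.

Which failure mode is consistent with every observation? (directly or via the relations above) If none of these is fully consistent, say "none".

D

For each candidate, compare predicted effects to what was observed:
(A) connection leak — open file descriptors growing ✗; queue depth growing ✓; cache hit ratio down ✓; memory climbing ✓; request latency up ✗
(B) TLS handshake storm — does not account for cache hit ratio down
(C) DNS resolution stall — open file descriptors growing ✗; queue depth growing ✓; cache hit ratio down ✓; memory climbing ✓; request latency up ✓
(D) memory leak in request path — accounts for every observation (queue depth growing by cache hit ratio down → memory climbing → queue depth growing)
Only (D) is consistent with every observation.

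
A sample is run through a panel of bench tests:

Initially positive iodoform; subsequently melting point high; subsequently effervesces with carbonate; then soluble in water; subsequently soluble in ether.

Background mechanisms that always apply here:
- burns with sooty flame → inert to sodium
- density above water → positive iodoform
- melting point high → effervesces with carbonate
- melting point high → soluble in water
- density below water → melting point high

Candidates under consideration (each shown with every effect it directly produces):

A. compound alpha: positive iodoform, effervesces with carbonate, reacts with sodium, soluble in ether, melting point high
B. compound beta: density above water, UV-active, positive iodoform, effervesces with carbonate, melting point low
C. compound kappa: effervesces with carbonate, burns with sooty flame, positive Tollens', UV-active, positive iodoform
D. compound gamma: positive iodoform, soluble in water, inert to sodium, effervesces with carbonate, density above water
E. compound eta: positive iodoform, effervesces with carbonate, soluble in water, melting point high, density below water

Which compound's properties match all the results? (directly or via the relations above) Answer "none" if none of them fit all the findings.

Checking each candidate against the observations:
(A) compound alpha — accounts for every observation (soluble in water via melting point high → soluble in water)
(B) compound beta — positive iodoform ✓; melting point high ✗; effervesces with carbonate ✓; soluble in water ✗; soluble in ether ✗
(C) compound kappa — positive iodoform ✓; melting point high ✗; effervesces with carbonate ✓; soluble in water ✗; soluble in ether ✗
(D) compound gamma — positive iodoform ✓; melting point high ✗; effervesces with carbonate ✓; soluble in water ✓; soluble in ether ✗
(E) compound eta — positive iodoform ✓; melting point high ✓; effervesces with carbonate ✓; soluble in water ✓; soluble in ether ✗
(A) is the only candidate with no mismatches.

A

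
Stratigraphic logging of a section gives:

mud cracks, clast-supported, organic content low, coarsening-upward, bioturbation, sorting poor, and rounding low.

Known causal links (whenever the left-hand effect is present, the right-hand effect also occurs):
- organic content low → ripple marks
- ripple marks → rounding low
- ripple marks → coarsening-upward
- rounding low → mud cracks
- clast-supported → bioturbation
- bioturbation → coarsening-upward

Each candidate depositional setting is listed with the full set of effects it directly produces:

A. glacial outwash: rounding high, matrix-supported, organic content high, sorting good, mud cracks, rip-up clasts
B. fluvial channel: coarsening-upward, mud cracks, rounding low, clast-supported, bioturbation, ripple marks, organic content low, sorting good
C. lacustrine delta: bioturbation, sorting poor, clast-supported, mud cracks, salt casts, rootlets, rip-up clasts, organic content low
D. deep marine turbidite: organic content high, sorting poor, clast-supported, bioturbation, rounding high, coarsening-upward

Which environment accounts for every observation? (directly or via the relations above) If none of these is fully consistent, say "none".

Testing each hypothesis:
(A) glacial outwash — fails on clast-supported, organic content low, coarsening-upward, bioturbation, sorting poor, rounding low (predicts matrix-supported, not clast-supported; predicts organic content high, not organic content low; predicts sorting good, not sorting poor; predicts rounding high, not rounding low)
(B) fluvial channel — mud cracks ✓; clast-supported ✓; organic content low ✓; coarsening-upward ✓; bioturbation ✓; sorting poor ✗; rounding low ✓
(C) lacustrine delta — accounts for every observation (coarsening-upward via bioturbation → coarsening-upward)
(D) deep marine turbidite — fails on mud cracks, organic content low, rounding low (predicts organic content high, not organic content low; predicts rounding high, not rounding low)
(C) is the only candidate with no mismatches.

C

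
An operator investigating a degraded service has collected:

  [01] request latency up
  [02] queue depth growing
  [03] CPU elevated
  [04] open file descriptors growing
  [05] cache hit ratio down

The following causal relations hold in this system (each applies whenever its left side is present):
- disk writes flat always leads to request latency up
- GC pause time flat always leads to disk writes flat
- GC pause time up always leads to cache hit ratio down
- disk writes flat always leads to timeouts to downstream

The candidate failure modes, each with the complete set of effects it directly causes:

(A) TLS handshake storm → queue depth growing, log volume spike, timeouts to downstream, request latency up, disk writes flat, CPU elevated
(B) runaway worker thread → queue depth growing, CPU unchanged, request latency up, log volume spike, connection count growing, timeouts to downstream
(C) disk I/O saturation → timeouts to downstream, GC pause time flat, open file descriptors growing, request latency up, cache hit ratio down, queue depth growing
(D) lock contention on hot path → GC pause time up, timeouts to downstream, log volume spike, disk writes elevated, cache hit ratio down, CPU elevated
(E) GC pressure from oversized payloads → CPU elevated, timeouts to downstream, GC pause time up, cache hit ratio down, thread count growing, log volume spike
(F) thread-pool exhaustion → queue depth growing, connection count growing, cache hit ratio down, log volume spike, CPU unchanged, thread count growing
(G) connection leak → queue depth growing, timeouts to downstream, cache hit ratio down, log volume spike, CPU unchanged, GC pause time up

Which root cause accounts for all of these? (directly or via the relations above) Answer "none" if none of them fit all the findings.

Checking each candidate against the observations:
(A) TLS handshake storm — request latency up yes; queue depth growing yes; CPU elevated yes; open file descriptors growing NO; cache hit ratio down NO
(B) runaway worker thread — fails on CPU elevated, open file descriptors growing, cache hit ratio down (predicts CPU unchanged, not CPU elevated)
(C) disk I/O saturation — does not account for CPU elevated
(D) lock contention on hot path — does not account for request latency up, queue depth growing, open file descriptors growing
(E) GC pressure from oversized payloads — does not account for request latency up, queue depth growing, open file descriptors growing
(F) thread-pool exhaustion — fails on request latency up, CPU elevated, open file descriptors growing (predicts CPU unchanged, not CPU elevated)
(G) connection leak — request latency up NO; queue depth growing yes; CPU elevated NO; open file descriptors growing NO; cache hit ratio down yes
No candidate is consistent with all observations.

none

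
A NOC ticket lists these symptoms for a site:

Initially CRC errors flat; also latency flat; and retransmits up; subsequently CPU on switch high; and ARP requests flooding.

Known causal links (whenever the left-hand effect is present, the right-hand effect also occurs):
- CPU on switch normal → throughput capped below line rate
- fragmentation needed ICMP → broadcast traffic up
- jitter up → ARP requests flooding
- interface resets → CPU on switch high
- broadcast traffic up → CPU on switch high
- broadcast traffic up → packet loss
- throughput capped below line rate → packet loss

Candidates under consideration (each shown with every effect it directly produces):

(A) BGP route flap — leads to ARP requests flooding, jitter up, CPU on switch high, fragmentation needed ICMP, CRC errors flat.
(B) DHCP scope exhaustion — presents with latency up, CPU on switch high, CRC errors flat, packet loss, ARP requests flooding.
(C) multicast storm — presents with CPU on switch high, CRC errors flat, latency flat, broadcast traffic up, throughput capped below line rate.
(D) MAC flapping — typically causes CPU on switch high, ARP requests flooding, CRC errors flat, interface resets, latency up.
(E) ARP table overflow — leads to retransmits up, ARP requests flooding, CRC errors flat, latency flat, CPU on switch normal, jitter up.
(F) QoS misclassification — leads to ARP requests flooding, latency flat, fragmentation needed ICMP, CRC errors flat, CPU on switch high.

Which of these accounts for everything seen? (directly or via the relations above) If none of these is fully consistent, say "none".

For each candidate, compare predicted effects to what was observed:
(A) BGP route flap — CRC errors flat match; latency flat miss; retransmits up miss; CPU on switch high match; ARP requests flooding match
(B) DHCP scope exhaustion — fails on latency flat, retransmits up (predicts latency up, not latency flat)
(C) multicast storm — does not account for retransmits up, ARP requests flooding
(D) MAC flapping — fails on latency flat, retransmits up (predicts latency up, not latency flat)
(E) ARP table overflow — fails on CPU on switch high (predicts CPU on switch normal, not CPU on switch high)
(F) QoS misclassification — CRC errors flat match; latency flat match; retransmits up miss; CPU on switch high match; ARP requests flooding match
None of the listed candidates fits everything.

none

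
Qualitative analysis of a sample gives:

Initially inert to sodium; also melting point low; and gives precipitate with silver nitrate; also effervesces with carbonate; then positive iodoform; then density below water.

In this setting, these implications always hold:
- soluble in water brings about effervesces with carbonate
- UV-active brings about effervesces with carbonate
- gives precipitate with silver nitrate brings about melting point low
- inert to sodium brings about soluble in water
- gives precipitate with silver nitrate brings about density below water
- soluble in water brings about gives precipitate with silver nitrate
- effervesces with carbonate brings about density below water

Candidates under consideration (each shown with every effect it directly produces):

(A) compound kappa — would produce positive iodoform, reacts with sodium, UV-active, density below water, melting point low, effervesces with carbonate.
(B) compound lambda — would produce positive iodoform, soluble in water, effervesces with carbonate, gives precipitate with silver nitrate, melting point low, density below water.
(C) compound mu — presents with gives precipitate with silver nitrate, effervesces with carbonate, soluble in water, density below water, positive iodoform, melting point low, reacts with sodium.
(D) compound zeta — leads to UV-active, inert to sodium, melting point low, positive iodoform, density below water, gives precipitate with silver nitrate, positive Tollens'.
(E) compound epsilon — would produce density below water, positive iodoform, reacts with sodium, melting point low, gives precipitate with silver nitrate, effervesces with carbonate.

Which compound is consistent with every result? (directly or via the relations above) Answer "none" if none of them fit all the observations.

Testing each hypothesis:
(A) compound kappa — inert to sodium NO; melting point low yes; gives precipitate with silver nitrate NO; effervesces with carbonate yes; positive iodoform yes; density below water yes
(B) compound lambda — inert to sodium NO; melting point low yes; gives precipitate with silver nitrate yes; effervesces with carbonate yes; positive iodoform yes; density below water yes
(C) compound mu — inert to sodium NO; melting point low yes; gives precipitate with silver nitrate yes; effervesces with carbonate yes; positive iodoform yes; density below water yes
(D) compound zeta — accounts for every observation (effervesces with carbonate via UV-active → effervesces with carbonate)
(E) compound epsilon — inert to sodium NO; melting point low yes; gives precipitate with silver nitrate yes; effervesces with carbonate yes; positive iodoform yes; density below water yes
Only (D) is consistent with every observation.

D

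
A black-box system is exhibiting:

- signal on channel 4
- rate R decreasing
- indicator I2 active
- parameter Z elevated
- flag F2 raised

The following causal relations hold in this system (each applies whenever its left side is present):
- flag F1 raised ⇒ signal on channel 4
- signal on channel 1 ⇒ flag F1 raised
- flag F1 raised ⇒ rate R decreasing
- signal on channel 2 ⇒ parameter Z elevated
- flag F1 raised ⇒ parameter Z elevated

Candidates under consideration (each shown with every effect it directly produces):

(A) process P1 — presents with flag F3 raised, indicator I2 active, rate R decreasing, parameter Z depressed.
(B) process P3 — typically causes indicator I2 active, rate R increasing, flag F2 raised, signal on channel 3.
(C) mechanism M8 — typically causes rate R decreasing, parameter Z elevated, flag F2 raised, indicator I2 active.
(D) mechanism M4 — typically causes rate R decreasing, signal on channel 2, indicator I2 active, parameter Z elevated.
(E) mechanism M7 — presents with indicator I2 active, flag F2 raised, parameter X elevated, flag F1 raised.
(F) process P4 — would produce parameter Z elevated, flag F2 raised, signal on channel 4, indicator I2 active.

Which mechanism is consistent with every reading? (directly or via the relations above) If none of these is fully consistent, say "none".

E

Per-candidate check:
(A) process P1 — fails on signal on channel 4, parameter Z elevated, flag F2 raised (predicts parameter Z depressed, not parameter Z elevated)
(B) process P3 — signal on channel 4 ✗; rate R decreasing ✗; indicator I2 active ✓; parameter Z elevated ✗; flag F2 raised ✓
(C) mechanism M8 — signal on channel 4 ✗; rate R decreasing ✓; indicator I2 active ✓; parameter Z elevated ✓; flag F2 raised ✓
(D) mechanism M4 — signal on channel 4 ✗; rate R decreasing ✓; indicator I2 active ✓; parameter Z elevated ✓; flag F2 raised ✗
(E) mechanism M7 — signal on channel 4 ✓ (by flag F1 raised → signal on channel 4); rate R decreasing ✓ (by flag F1 raised → rate R decreasing); indicator I2 active ✓; parameter Z elevated ✓ (by flag F1 raised → parameter Z elevated); flag F2 raised ✓
(F) process P4 — signal on channel 4 ✓; rate R decreasing ✗; indicator I2 active ✓; parameter Z elevated ✓; flag F2 raised ✓
(E) alone accounts for all the evidence.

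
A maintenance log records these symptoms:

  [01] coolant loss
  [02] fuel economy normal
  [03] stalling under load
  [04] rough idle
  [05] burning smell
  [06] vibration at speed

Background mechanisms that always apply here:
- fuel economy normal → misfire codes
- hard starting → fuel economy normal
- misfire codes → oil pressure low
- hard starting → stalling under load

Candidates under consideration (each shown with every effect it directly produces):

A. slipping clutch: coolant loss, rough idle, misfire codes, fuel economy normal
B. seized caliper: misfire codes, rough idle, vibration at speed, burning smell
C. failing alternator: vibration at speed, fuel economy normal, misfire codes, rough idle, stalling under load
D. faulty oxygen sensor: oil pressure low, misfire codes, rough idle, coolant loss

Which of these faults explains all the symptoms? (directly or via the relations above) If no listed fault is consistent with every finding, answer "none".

Checking each candidate against the observations:
(A) slipping clutch — coolant loss +; fuel economy normal +; stalling under load -; rough idle +; burning smell -; vibration at speed -
(B) seized caliper — coolant loss -; fuel economy normal -; stalling under load -; rough idle +; burning smell +; vibration at speed +
(C) failing alternator — does not account for coolant loss, burning smell
(D) faulty oxygen sensor — coolant loss +; fuel economy normal -; stalling under load -; rough idle +; burning smell -; vibration at speed -
None of the listed candidates fits everything.

none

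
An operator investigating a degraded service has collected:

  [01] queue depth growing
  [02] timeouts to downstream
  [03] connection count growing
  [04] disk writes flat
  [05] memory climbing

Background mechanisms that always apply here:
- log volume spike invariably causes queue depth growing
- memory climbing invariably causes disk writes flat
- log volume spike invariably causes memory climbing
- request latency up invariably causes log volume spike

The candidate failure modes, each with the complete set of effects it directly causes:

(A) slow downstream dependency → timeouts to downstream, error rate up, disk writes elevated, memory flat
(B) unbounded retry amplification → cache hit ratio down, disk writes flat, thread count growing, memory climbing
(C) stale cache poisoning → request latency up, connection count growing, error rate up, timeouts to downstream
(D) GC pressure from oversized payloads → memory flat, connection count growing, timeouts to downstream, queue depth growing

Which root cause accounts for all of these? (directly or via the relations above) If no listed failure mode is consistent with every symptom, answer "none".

C

Per-candidate check:
(A) slow downstream dependency — queue depth growing -; timeouts to downstream +; connection count growing -; disk writes flat -; memory climbing -
(B) unbounded retry amplification — queue depth growing -; timeouts to downstream -; connection count growing -; disk writes flat +; memory climbing +
(C) stale cache poisoning — accounts for every observation (queue depth growing through request latency up → log volume spike → queue depth growing)
(D) GC pressure from oversized payloads — queue depth growing +; timeouts to downstream +; connection count growing +; disk writes flat -; memory climbing -
Only (C) is consistent with every observation.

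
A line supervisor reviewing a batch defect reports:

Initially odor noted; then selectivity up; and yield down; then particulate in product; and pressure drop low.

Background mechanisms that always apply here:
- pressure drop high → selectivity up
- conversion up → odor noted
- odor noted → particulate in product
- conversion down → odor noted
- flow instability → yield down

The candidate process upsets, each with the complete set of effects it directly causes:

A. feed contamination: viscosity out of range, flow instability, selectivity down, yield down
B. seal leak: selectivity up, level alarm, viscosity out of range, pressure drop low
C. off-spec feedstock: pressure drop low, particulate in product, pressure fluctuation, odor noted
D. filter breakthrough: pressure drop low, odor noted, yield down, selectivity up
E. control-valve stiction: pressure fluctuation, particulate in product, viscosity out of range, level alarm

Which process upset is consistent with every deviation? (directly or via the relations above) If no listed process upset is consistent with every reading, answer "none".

For each candidate, compare predicted effects to what was observed:
(A) feed contamination — fails on odor noted, selectivity up, particulate in product, pressure drop low (predicts selectivity down, not selectivity up)
(B) seal leak — odor noted miss; selectivity up match; yield down miss; particulate in product miss; pressure drop low match
(C) off-spec feedstock — does not account for selectivity up, yield down
(D) filter breakthrough — accounts for every observation (particulate in product by odor noted → particulate in product)
(E) control-valve stiction — does not account for odor noted, selectivity up, yield down, pressure drop low
(D) alone accounts for all the evidence.

D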